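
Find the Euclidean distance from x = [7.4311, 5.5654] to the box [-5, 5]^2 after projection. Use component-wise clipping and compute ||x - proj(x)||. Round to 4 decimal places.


Project each component onto [-5, 5].
clip(7.4311) = 5.0, clip(5.5654) = 5.0
Projection = [5.0, 5.0]
Squared diffs: [5.9102, 0.3197]
Distance = sqrt(6.2299) = 2.496


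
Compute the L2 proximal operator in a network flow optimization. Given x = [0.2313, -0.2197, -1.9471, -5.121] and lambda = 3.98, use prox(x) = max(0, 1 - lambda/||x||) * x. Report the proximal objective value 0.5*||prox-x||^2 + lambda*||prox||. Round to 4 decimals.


Step 1: Compute ||x||.
||x|| = 5.488
Step 2: Compute scaling factor.
scale = max(0, 1 - 3.98/5.488) = 0.2748
Step 3: prox(x) = [0.0636, -0.0604, -0.535, -1.4071]
||prox(x)|| = 1.508
Step 4: Proximal objective.
0.5*||prox-x||^2 = 7.9202
lambda*||prox|| = 6.0018
Total = 13.9218


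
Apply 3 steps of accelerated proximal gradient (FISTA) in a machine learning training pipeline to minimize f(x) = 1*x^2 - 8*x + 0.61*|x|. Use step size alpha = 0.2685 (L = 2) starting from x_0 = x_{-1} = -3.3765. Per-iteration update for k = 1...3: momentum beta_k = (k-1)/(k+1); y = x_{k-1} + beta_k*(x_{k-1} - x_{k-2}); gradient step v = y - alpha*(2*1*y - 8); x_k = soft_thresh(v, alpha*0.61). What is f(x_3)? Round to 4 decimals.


FISTA on f(x) = 1*x^2 - 8*x + 0.61*|x|
L = 2, alpha = 0.2685
Iteration 1: beta = 0.0, y = -3.3765 + 0.0*(-3.3765 + 3.3765) = -3.3765
  grad(y) = -14.753, v = y - alpha*grad = 0.5847
  prox(v) = soft_thresh(0.5847, 0.1638) = 0.4209
Iteration 2: beta = 0.3333, y = 0.4209 + 0.3333*(0.4209 + 3.3765) = 1.6867
  grad(y) = -4.6266, v = y - alpha*grad = 2.9289
  prox(v) = soft_thresh(2.9289, 0.1638) = 2.7652
Iteration 3: beta = 0.5, y = 2.7652 + 0.5*(2.7652 - 0.4209) = 3.9373
  grad(y) = -0.1254, v = y - alpha*grad = 3.971
  prox(v) = soft_thresh(3.971, 0.1638) = 3.8072
f(x_3) = 1*3.8072^2 - 8*3.8072 + 0.61*|3.8072| = -13.6404


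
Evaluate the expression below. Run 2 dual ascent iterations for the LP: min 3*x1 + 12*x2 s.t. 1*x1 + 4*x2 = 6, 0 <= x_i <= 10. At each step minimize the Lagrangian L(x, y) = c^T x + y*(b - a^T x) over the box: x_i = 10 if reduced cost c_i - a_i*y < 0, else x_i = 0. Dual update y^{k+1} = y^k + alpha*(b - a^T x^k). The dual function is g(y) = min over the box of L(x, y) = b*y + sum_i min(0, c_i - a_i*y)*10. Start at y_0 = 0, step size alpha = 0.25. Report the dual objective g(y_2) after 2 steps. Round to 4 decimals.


Dual ascent for LP: min 3*x1 + 12*x2, 1*x1 + 4*x2 = 6, 0 <= x_i <= 10
Step 1: y^k = 0.0, reduced costs: (3.0, 12.0)
  x^k = (0.0, 0.0), subgradient = b - a^T x = 6.0
  y^{k+1} = 0.0 + 0.25*6.0 = 1.5
Step 2: y^k = 1.5, reduced costs: (1.5, 6.0)
  x^k = (0.0, 0.0), subgradient = b - a^T x = 6.0
  y^{k+1} = 1.5 + 0.25*6.0 = 3.0
Dual objective at y_2 = 3.0: reduced costs (0.0, 0.0), box minimizer x = (0.0, 0.0)
g(y_2) = b*y + (c1 - a1*y)*x1 + (c2 - a2*y)*x2 = 6*3.0 + 0.0*0.0 + 0.0*0.0 = 18.0 + 0.0 + 0.0 = 18.0


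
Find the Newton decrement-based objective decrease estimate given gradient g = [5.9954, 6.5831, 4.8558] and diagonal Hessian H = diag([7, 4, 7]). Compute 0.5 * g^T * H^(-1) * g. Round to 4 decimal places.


Step 1: H is diagonal, so H^(-1) * g = [0.8565, 1.6458, 0.6937].
Step 2: g^T H^(-1) g = sum_i g_i^2 / H_ii
  = (5.9954)^2/7 + (6.5831)^2/4 + (4.8558)^2/7
  = 5.135 + 10.8343 + 3.3684 = 19.3377
Step 3: Objective decrease = 0.5 * g^T H^(-1) g = 9.6688


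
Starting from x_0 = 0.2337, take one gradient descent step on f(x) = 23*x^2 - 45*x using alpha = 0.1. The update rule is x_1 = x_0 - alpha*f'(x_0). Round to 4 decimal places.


We compute the gradient at x_0 and apply the update.
f'(x) = 46*x - 45
f'(0.2337) = 46*0.2337 - 45 = -34.2498
x_1 = 0.2337 - 0.1*-34.2498 = 3.6587


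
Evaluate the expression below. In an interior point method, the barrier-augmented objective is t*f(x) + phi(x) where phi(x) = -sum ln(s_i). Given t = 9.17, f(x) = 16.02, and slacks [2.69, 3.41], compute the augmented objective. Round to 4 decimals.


Step 1: Compute log-barrier.
ln values: [0.9895, 1.2267]
phi = -(0.9895 + 1.2267) = -2.2163
Step 2: Compute augmented objective.
t*f(x) = 9.17*16.02 = 146.9034
Total = 146.9034 - 2.2163 = 144.6871


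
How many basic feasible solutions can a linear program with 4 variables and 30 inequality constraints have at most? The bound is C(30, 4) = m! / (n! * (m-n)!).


Each vertex corresponds to some choice of n active constraints out of m, so the number of vertices is at most C(m, n) = m! / (n!(m-n)!).
m = 30, n = 4
Numerator: 30 * 29 * 28 * 27
Denominator: 4! = 24
C(30, 4) = 27405


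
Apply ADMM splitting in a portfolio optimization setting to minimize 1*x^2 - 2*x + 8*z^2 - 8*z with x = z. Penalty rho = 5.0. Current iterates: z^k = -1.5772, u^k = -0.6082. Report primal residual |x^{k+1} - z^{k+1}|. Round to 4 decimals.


ADMM iteration with rho = 5.0, z^k = -1.5772, u^k = -0.6082
Step 1: x-update.
Minimize 1*x^2 - 2*x + (5.0/2)*(x + 1.5772 - 0.6082)^2
FOC: (2*1 + 5.0)*x = 2 + 5.0*(-1.5772 + 0.6082)
x^{k+1} = -0.4064
Step 2: z-update.
Minimize 8*z^2 - 8*z + (5.0/2)*(-0.4064 - z - 0.6082)^2
FOC: (2*8 + 5.0)*z = 8 + 5.0*(-0.4064 - 0.6082)
z^{k+1} = 0.1394
Step 3: u-update.
u^{k+1} = -0.6082 - 0.4064 - 0.1394 = -1.154
Step 4: Primal residual = |-0.4064 - 0.1394| = 0.5458


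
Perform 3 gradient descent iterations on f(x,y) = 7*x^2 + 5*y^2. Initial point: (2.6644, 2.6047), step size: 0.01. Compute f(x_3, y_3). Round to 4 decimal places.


Gradient descent on f(x,y) = 7*x^2 + 5*y^2.
Starting point: (2.6644, 2.6047), alpha = 0.01
Step 1: grad_x = 2*7*2.6644 = 37.3016, grad_y = 2*5*2.6047 = 26.047
  x_1 = 2.6644 - 0.01*37.3016 = 2.2914
  y_1 = 2.6047 - 0.01*26.047 = 2.3442
Step 2: grad_x = 2*7*2.2914 = 32.0794, grad_y = 2*5*2.3442 = 23.4423
  x_2 = 2.2914 - 0.01*32.0794 = 1.9706
  y_2 = 2.3442 - 0.01*23.4423 = 2.1098
Step 3: grad_x = 2*7*1.9706 = 27.5883, grad_y = 2*5*2.1098 = 21.0981
  x_3 = 1.9706 - 0.01*27.5883 = 1.6947
  y_3 = 2.1098 - 0.01*21.0981 = 1.8988
f(1.6947, 1.8988) = 7*1.6947^2 + 5*1.8988^2 = 38.1319


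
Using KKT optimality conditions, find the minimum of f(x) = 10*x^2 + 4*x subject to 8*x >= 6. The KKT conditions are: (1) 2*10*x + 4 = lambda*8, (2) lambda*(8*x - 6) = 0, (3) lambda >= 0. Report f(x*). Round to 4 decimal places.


Step 1: Try lambda = 0 (constraint inactive).
x_unc = -4/(2*10) = -0.2
Check: 8*-0.2 = -1.6 < 6 -- violated!
Step 2: Constraint must be active: 8*x = 6
x* = 6/8 = 0.75
lambda = (2*10*0.75 + 4)/8 = 2.375
Step 3: Compute optimal value.
f(x*) = 10*0.75^2 + 4*0.75 = 8.625


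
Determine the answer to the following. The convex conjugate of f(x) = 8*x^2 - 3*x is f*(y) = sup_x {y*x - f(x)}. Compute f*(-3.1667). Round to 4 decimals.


f*(y) = sup_x {y*x - a*x^2 - b*x} = sup_x {(y-b)*x - a*x^2}
FOC: (y - b) - 2a*x = 0 => x* = (y - b)/(2a)
x* = (-3.1667 + 3)/(2*8) = -0.0104
f*(-3.1667) = (y-b)^2/(4a) = (-3.1667 + 3)^2/(4*8)
= 0.0278/32 = 0.0009


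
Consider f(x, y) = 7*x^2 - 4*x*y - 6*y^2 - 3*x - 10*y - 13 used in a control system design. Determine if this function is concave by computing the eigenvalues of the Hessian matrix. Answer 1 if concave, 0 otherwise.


The Hessian of f(x,y) = 7*x^2 - 4*x*y - 6*y^2 - 3*x - 10*y - 13 is:
H = [[14, -4], [-4, -12]]
Trace = 14 - 12 = 2
Determinant = 14*-12 - (-4)^2 = -184
Discriminant = (2)^2 - 4*-184 = 740.0
Eigenvalues: lambda_1 = -12.6015, lambda_2 = 14.6015
The function is not concave.

0


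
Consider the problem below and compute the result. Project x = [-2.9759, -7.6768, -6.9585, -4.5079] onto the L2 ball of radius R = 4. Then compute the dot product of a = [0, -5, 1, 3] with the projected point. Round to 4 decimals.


Step 1: Compute ||x|| (intermediates to 6 decimals).
||x|| = sqrt((-2.9759)^2 + (-7.6768)^2 + (-6.9585)^2 + (-4.5079)^2) = 11.684653
Step 2: Project.
Since ||x|| > R, scale = R/||x|| = 4/11.684653 = 0.342329, proj(x) = scale * x
proj(x) = [-1.018737, -2.627991, -2.382096, -1.543185]
Step 3: Dot product.
a^T * proj(x) = 0*(-1.018737) - 5*(-2.627991) + 1*(-2.382096) + 3*(-1.543185) = 6.1283


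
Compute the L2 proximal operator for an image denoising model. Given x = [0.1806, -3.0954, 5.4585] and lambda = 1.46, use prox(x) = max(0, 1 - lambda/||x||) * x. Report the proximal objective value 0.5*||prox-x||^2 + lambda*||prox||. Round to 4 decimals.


Step 1: Compute ||x||.
||x|| = 6.2777
Step 2: Compute scaling factor.
scale = max(0, 1 - 1.46/6.2777) = 0.7674
Step 3: prox(x) = [0.1386, -2.3755, 4.189]
||prox(x)|| = 4.8177
Step 4: Proximal objective.
0.5*||prox-x||^2 = 1.0658
lambda*||prox|| = 7.0338
Total = 8.0996


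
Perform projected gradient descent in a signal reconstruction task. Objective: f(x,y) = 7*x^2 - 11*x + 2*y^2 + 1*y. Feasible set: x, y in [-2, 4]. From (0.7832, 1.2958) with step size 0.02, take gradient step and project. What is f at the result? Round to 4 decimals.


Step 1: Compute gradient at (0.7832, 1.2958).
grad_x = 2*7*0.7832 - 11 = -0.0352
grad_y = 2*2*1.2958 + 1 = 6.1832
Step 2: Gradient step.
x_raw = 0.7832 - 0.02*-0.0352 = 0.7839
y_raw = 1.2958 - 0.02*6.1832 = 1.1721
Step 3: Project onto [-2, 4].
x_proj = clip(0.7839) = 0.7839
y_proj = clip(1.1721) = 1.1721
Step 4: Evaluate f.
f(0.7839, 1.1721) = -0.4015


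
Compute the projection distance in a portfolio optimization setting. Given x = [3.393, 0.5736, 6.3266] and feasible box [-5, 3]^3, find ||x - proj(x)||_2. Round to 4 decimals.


Project each component onto [-5, 3].
clip(3.393) = 3.0, clip(0.5736) = 0.5736, clip(6.3266) = 3.0
Projection = [3.0, 0.5736, 3.0]
Squared diffs: [0.1544, 0.0, 11.0663]
Distance = sqrt(11.2207) = 3.3497


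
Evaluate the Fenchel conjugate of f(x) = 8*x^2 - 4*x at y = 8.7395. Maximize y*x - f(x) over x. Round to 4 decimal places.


f*(y) = sup_x {y*x - a*x^2 - b*x} = sup_x {(y-b)*x - a*x^2}
FOC: (y - b) - 2a*x = 0 => x* = (y - b)/(2a)
x* = (8.7395 + 4)/(2*8) = 0.7962
f*(8.7395) = (y-b)^2/(4a) = (8.7395 + 4)^2/(4*8)
= 162.2949/32 = 5.0717


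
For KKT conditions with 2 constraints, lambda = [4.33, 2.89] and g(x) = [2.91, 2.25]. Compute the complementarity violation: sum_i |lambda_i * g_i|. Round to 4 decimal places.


KKT complementary slackness check:
lambda_1 * g_1 = 4.33 * 2.91 = 12.6003
lambda_2 * g_2 = 2.89 * 2.25 = 6.5025
Total violation = 12.6003 + 6.5025 = 19.1028


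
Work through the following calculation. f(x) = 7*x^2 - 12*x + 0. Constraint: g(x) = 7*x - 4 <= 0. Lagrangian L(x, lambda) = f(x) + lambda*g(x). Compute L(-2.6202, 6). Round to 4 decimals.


Step 1: Evaluate f(x).
f(-2.6202) = 7*(-2.6202)^2 - 12*(-2.6202) + 0 = 79.5005
Step 2: Evaluate g(x).
g(-2.6202) = 7*-2.6202 - 4 = -22.3414
Step 3: Compute Lagrangian.
L = 79.5005 + 6*-22.3414 = -54.5479


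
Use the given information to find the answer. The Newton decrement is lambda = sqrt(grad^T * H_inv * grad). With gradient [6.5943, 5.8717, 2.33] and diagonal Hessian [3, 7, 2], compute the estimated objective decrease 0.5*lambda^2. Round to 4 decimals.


Step 1: H is diagonal, so H^(-1) * g = [2.1981, 0.8388, 1.165].
Step 2: g^T H^(-1) g = sum_i g_i^2 / H_ii
  = (6.5943)^2/3 + (5.8717)^2/7 + (2.33)^2/2
  = 14.4949 + 4.9253 + 2.7145 = 22.1346
Step 3: Objective decrease = 0.5 * g^T H^(-1) g = 11.0673


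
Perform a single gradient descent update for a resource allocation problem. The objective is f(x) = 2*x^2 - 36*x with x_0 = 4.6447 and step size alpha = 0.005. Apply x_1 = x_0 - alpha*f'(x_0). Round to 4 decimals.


We compute the gradient at x_0 and apply the update.
f'(x) = 4*x - 36
f'(4.6447) = 4*4.6447 - 36 = -17.4212
x_1 = 4.6447 - 0.005*-17.4212 = 4.7318


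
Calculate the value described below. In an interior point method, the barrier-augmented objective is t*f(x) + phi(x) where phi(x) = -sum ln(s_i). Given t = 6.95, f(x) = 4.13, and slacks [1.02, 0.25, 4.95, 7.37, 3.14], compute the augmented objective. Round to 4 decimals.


Step 1: Compute log-barrier.
ln values: [0.0198, -1.3863, 1.5994, 1.9974, 1.1442]
phi = -(0.0198 - 1.3863 + 1.5994 + 1.9974 + 1.1442) = -3.3745
Step 2: Compute augmented objective.
t*f(x) = 6.95*4.13 = 28.7035
Total = 28.7035 - 3.3745 = 25.329


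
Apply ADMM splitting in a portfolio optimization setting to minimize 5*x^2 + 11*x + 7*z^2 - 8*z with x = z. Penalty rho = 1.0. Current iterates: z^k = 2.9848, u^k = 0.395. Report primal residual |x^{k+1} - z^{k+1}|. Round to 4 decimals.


ADMM iteration with rho = 1.0, z^k = 2.9848, u^k = 0.395
Step 1: x-update.
Minimize 5*x^2 + 11*x + (1.0/2)*(x - 2.9848 + 0.395)^2
FOC: (2*5 + 1.0)*x = -11 + 1.0*(2.9848 - 0.395)
x^{k+1} = -0.7646
Step 2: z-update.
Minimize 7*z^2 - 8*z + (1.0/2)*(-0.7646 - z + 0.395)^2
FOC: (2*7 + 1.0)*z = 8 + 1.0*(-0.7646 + 0.395)
z^{k+1} = 0.5087
Step 3: u-update.
u^{k+1} = 0.395 - 0.7646 - 0.5087 = -0.8783
Step 4: Primal residual = |-0.7646 - 0.5087| = 1.2733


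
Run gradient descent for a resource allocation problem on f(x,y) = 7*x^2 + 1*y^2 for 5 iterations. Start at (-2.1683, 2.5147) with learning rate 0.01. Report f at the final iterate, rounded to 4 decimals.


Gradient descent on f(x,y) = 7*x^2 + 1*y^2.
Starting point: (-2.1683, 2.5147), alpha = 0.01
Step 1: grad_x = 2*7*-2.1683 = -30.3562, grad_y = 2*1*2.5147 = 5.0294
  x_1 = -2.1683 - 0.01*-30.3562 = -1.8647
  y_1 = 2.5147 - 0.01*5.0294 = 2.4644
Step 2: grad_x = 2*7*-1.8647 = -26.1063, grad_y = 2*1*2.4644 = 4.9288
  x_2 = -1.8647 - 0.01*-26.1063 = -1.6037
  y_2 = 2.4644 - 0.01*4.9288 = 2.4151
Step 3: grad_x = 2*7*-1.6037 = -22.4514, grad_y = 2*1*2.4151 = 4.8302
  x_3 = -1.6037 - 0.01*-22.4514 = -1.3792
  y_3 = 2.4151 - 0.01*4.8302 = 2.3668
Step 4: grad_x = 2*7*-1.3792 = -19.3082, grad_y = 2*1*2.3668 = 4.7336
  x_4 = -1.3792 - 0.01*-19.3082 = -1.1861
  y_4 = 2.3668 - 0.01*4.7336 = 2.3195
Step 5: grad_x = 2*7*-1.1861 = -16.6051, grad_y = 2*1*2.3195 = 4.639
  x_5 = -1.1861 - 0.01*-16.6051 = -1.02
  y_5 = 2.3195 - 0.01*4.639 = 2.2731
f(-1.02, 2.2731) = 7*(-1.02)^2 + 1*2.2731^2 = 12.4501


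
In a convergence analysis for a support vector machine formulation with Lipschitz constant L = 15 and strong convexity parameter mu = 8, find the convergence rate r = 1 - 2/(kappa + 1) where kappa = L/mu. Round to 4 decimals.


Step 1: Compute the condition number.
kappa = L/mu = 15/8 = 1.875
Step 2: Compute the convergence rate.
r = 1 - 2/(kappa + 1) = 1 - 2*mu/(L + mu) = (L - mu)/(L + mu) = 7/23 = 0.3043


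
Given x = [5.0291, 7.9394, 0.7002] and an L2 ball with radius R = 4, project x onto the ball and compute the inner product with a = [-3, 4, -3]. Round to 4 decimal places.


Step 1: Compute ||x|| (intermediates to 6 decimals).
||x|| = sqrt(5.0291^2 + 7.9394^2 + 0.7002^2) = 9.424235
Step 2: Project.
Since ||x|| > R, scale = R/||x|| = 4/9.424235 = 0.424438, proj(x) = scale * x
proj(x) = [2.134541, 3.369783, 0.297191]
Step 3: Dot product.
a^T * proj(x) = -3*2.134541 + 4*3.369783 - 3*0.297191 = 6.1839


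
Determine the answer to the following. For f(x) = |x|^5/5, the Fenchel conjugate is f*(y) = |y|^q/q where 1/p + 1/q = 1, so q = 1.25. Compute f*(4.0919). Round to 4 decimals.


The conjugate exponent q satisfies 1/p + 1/q = 1.
p = 5, so q = 5/(5 - 1) = 1.25
|y|^q = 4.0919^1.25 = 5.8198
f*(4.0919) = 5.8198 / 1.25 = 4.6558


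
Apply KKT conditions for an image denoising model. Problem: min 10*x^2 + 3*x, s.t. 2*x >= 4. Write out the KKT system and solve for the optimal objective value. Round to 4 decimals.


Step 1: Try lambda = 0 (constraint inactive).
x_unc = -3/(2*10) = -0.15
Check: 2*-0.15 = -0.3 < 4 -- violated!
Step 2: Constraint must be active: 2*x = 4
x* = 4/2 = 2.0
lambda = (2*10*2.0 + 3)/2 = 21.5
Step 3: Compute optimal value.
f(x*) = 10*2.0^2 + 3*2.0 = 46.0


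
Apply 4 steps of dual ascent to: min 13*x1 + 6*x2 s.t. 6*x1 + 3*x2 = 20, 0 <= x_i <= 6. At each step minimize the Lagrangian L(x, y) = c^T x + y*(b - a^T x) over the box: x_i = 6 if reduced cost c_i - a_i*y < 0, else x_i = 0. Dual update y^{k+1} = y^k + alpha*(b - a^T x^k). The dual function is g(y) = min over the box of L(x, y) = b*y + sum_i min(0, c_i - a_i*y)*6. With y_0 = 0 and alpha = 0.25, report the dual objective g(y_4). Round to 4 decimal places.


Dual ascent for LP: min 13*x1 + 6*x2, 6*x1 + 3*x2 = 20, 0 <= x_i <= 6
Step 1: y^k = 0.0, reduced costs: (13.0, 6.0)
  x^k = (0.0, 0.0), subgradient = b - a^T x = 20.0
  y^{k+1} = 0.0 + 0.25*20.0 = 5.0
Step 2: y^k = 5.0, reduced costs: (-17.0, -9.0)
  x^k = (6.0, 6.0), subgradient = b - a^T x = -34.0
  y^{k+1} = 5.0 + 0.25*-34.0 = -3.5
Step 3: y^k = -3.5, reduced costs: (34.0, 16.5)
  x^k = (0.0, 0.0), subgradient = b - a^T x = 20.0
  y^{k+1} = -3.5 + 0.25*20.0 = 1.5
Step 4: y^k = 1.5, reduced costs: (4.0, 1.5)
  x^k = (0.0, 0.0), subgradient = b - a^T x = 20.0
  y^{k+1} = 1.5 + 0.25*20.0 = 6.5
Dual objective at y_4 = 6.5: reduced costs (-26.0, -13.5), box minimizer x = (6.0, 6.0)
g(y_4) = b*y + (c1 - a1*y)*x1 + (c2 - a2*y)*x2 = 20*6.5 + (-26.0)*6.0 + (-13.5)*6.0 = 130.0 - 156.0 - 81.0 = -107.0


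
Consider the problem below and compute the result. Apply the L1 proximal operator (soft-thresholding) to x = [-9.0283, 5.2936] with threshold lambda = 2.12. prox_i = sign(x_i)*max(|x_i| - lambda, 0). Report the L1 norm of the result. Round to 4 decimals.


Soft-thresholding with lambda = 2.12:
prox(-9.0283) = sign(-9.0283)*max(|-9.0283| - 2.12, 0) = -6.9083
prox(5.2936) = sign(5.2936)*max(|5.2936| - 2.12, 0) = 3.1736
prox(x) = [-6.9083, 3.1736]
||prox(x)||_1 = 6.9083 + 3.1736 = 10.0819


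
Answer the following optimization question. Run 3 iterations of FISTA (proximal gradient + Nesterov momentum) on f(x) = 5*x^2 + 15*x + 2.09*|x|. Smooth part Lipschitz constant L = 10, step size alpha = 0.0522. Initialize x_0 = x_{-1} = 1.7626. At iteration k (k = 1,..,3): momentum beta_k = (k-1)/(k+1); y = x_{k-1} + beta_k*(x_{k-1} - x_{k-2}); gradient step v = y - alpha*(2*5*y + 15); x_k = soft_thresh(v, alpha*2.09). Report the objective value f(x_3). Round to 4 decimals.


FISTA on f(x) = 5*x^2 + 15*x + 2.09*|x|
L = 10, alpha = 0.0522
Iteration 1: beta = 0.0, y = 1.7626 + 0.0*(1.7626 - 1.7626) = 1.7626
  grad(y) = 32.626, v = y - alpha*grad = 0.0595
  prox(v) = soft_thresh(0.0595, 0.1091) = 0.0
Iteration 2: beta = 0.3333, y = 0.0 + 0.3333*(0.0 - 1.7626) = -0.5875
  grad(y) = 9.1247, v = y - alpha*grad = -1.0638
  prox(v) = soft_thresh(-1.0638, 0.1091) = -0.9547
Iteration 3: beta = 0.5, y = -0.9547 + 0.5*(-0.9547 - 0.0) = -1.4321
  grad(y) = 0.6789, v = y - alpha*grad = -1.4676
  prox(v) = soft_thresh(-1.4676, 0.1091) = -1.3585
f(x_3) = 5*(-1.3585)^2 + 15*(-1.3585) + 2.09*|-1.3585| = -8.3107


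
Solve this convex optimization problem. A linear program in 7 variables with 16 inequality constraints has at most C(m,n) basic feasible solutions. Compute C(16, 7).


Each vertex corresponds to some choice of n active constraints out of m, so the number of vertices is at most C(m, n) = m! / (n!(m-n)!).
m = 16, n = 7
Numerator: 16 * 15 * 14 * 13 * 12 * 11 * 10
Denominator: 7! = 5040
C(16, 7) = 11440


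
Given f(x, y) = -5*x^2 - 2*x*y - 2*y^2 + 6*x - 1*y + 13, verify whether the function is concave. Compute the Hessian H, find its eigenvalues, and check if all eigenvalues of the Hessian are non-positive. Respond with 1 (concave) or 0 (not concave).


The Hessian of f(x,y) = -5*x^2 - 2*x*y - 2*y^2 + 6*x - 1*y + 13 is:
H = [[-10, -2], [-2, -4]]
Trace = -10 - 4 = -14
Determinant = -10*-4 - (-2)^2 = 36
Discriminant = (-14)^2 - 4*36 = 52.0
Eigenvalues: lambda_1 = -10.6056, lambda_2 = -3.3944
The function is concave.

1


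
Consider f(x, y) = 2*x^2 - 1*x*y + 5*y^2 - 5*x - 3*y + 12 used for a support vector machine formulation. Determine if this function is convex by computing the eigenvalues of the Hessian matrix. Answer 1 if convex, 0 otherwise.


The Hessian of f(x,y) = 2*x^2 - 1*x*y + 5*y^2 - 5*x - 3*y + 12 is:
H = [[4, -1], [-1, 10]]
Trace = 4 + 10 = 14
Determinant = 4*10 - (-1)^2 = 39
Discriminant = (14)^2 - 4*39 = 40.0
Eigenvalues: lambda_1 = 3.8377, lambda_2 = 10.1623
The function is convex.

1


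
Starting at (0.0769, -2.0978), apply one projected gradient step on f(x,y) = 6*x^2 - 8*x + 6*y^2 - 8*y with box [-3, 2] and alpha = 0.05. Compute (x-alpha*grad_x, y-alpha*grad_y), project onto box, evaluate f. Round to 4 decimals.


Step 1: Compute gradient at (0.0769, -2.0978).
grad_x = 2*6*0.0769 - 8 = -7.0772
grad_y = 2*6*-2.0978 - 8 = -33.1736
Step 2: Gradient step.
x_raw = 0.0769 - 0.05*-7.0772 = 0.4308
y_raw = -2.0978 - 0.05*-33.1736 = -0.4391
Step 3: Project onto [-3, 2].
x_proj = clip(0.4308) = 0.4308
y_proj = clip(-0.4391) = -0.4391
Step 4: Evaluate f.
f(0.4308, -0.4391) = 2.3372


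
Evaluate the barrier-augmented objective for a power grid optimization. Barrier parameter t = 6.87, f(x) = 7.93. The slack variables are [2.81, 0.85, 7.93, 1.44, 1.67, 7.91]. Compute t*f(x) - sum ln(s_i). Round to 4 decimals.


Step 1: Compute log-barrier.
ln values: [1.0332, -0.1625, 2.0707, 0.3646, 0.5128, 2.0681]
phi = -(1.0332 - 0.1625 + 2.0707 + 0.3646 + 0.5128 + 2.0681) = -5.8869
Step 2: Compute augmented objective.
t*f(x) = 6.87*7.93 = 54.4791
Total = 54.4791 - 5.8869 = 48.5922


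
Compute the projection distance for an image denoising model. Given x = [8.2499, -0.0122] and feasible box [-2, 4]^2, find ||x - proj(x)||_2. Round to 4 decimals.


Project each component onto [-2, 4].
clip(8.2499) = 4.0, clip(-0.0122) = -0.0122
Projection = [4.0, -0.0122]
Squared diffs: [18.0617, 0.0]
Distance = sqrt(18.0617) = 4.2499


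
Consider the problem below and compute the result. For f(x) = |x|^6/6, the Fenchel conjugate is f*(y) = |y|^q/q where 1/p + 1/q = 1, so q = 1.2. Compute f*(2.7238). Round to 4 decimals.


The conjugate exponent q satisfies 1/p + 1/q = 1.
p = 6, so q = 6/(6 - 1) = 1.2
|y|^q = 2.7238^1.2 = 3.3282
f*(2.7238) = 3.3282 / 1.2 = 2.7735


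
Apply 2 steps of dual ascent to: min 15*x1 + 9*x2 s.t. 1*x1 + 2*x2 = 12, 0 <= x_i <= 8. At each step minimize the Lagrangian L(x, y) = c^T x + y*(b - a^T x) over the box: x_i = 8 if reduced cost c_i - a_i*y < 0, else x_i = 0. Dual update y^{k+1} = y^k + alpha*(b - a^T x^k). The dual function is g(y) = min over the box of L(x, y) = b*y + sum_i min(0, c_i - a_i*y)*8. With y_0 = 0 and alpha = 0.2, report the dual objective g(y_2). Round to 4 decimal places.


Dual ascent for LP: min 15*x1 + 9*x2, 1*x1 + 2*x2 = 12, 0 <= x_i <= 8
Step 1: y^k = 0.0, reduced costs: (15.0, 9.0)
  x^k = (0.0, 0.0), subgradient = b - a^T x = 12.0
  y^{k+1} = 0.0 + 0.2*12.0 = 2.4
Step 2: y^k = 2.4, reduced costs: (12.6, 4.2)
  x^k = (0.0, 0.0), subgradient = b - a^T x = 12.0
  y^{k+1} = 2.4 + 0.2*12.0 = 4.8
Dual objective at y_2 = 4.8: reduced costs (10.2, -0.6), box minimizer x = (0.0, 8.0)
g(y_2) = b*y + (c1 - a1*y)*x1 + (c2 - a2*y)*x2 = 12*4.8 + 10.2*0.0 + (-0.6)*8.0 = 57.6 + 0.0 - 4.8 = 52.8


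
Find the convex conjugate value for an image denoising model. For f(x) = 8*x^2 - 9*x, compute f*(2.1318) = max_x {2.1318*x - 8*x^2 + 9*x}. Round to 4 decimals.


f*(y) = sup_x {y*x - a*x^2 - b*x} = sup_x {(y-b)*x - a*x^2}
FOC: (y - b) - 2a*x = 0 => x* = (y - b)/(2a)
x* = (2.1318 + 9)/(2*8) = 0.6957
f*(2.1318) = (y-b)^2/(4a) = (2.1318 + 9)^2/(4*8)
= 123.917/32 = 3.8724


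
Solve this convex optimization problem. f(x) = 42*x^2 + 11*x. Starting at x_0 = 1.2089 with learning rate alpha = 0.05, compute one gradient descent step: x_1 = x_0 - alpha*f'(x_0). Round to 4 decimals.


We compute the gradient at x_0 and apply the update.
f'(x) = 84*x + 11
f'(1.2089) = 84*1.2089 + 11 = 112.5476
x_1 = 1.2089 - 0.05*112.5476 = -4.4185


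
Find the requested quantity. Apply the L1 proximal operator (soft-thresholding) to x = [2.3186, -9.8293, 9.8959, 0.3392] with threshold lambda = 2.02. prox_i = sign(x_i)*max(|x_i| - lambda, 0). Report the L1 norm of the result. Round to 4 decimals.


Soft-thresholding with lambda = 2.02:
prox(2.3186) = sign(2.3186)*max(|2.3186| - 2.02, 0) = 0.2986
prox(-9.8293) = sign(-9.8293)*max(|-9.8293| - 2.02, 0) = -7.8093
prox(9.8959) = sign(9.8959)*max(|9.8959| - 2.02, 0) = 7.8759
prox(0.3392) = sign(0.3392)*max(|0.3392| - 2.02, 0) = 0.0
prox(x) = [0.2986, -7.8093, 7.8759, 0.0]
||prox(x)||_1 = 0.2986 + 7.8093 + 7.8759 + 0.0 = 15.9838


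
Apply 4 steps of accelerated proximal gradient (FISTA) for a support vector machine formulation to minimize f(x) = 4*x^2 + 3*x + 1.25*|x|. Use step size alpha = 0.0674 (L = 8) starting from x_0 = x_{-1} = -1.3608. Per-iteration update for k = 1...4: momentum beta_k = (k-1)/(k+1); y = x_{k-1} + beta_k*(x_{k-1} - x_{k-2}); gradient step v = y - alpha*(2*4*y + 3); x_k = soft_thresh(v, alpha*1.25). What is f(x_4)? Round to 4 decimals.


FISTA on f(x) = 4*x^2 + 3*x + 1.25*|x|
L = 8, alpha = 0.0674
Iteration 1: beta = 0.0, y = -1.3608 + 0.0*(-1.3608 + 1.3608) = -1.3608
  grad(y) = -7.8864, v = y - alpha*grad = -0.8293
  prox(v) = soft_thresh(-0.8293, 0.0843) = -0.745
Iteration 2: beta = 0.3333, y = -0.745 + 0.3333*(-0.745 + 1.3608) = -0.5397
  grad(y) = -1.3179, v = y - alpha*grad = -0.4509
  prox(v) = soft_thresh(-0.4509, 0.0843) = -0.3667
Iteration 3: beta = 0.5, y = -0.3667 + 0.5*(-0.3667 + 0.745) = -0.1775
  grad(y) = 1.5801, v = y - alpha*grad = -0.284
  prox(v) = soft_thresh(-0.284, 0.0843) = -0.1997
Iteration 4: beta = 0.6, y = -0.1997 + 0.6*(-0.1997 + 0.3667) = -0.0996
  grad(y) = 2.2033, v = y - alpha*grad = -0.2481
  prox(v) = soft_thresh(-0.2481, 0.0843) = -0.1638
f(x_4) = 4*(-0.1638)^2 + 3*(-0.1638) + 1.25*|-0.1638| = -0.1793


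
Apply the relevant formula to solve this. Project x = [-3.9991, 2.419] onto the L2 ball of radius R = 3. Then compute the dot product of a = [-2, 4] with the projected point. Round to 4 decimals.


Step 1: Compute ||x|| (intermediates to 6 decimals).
||x|| = sqrt((-3.9991)^2 + 2.419^2) = 4.673795
Step 2: Project.
Since ||x|| > R, scale = R/||x|| = 3/4.673795 = 0.641877, proj(x) = scale * x
proj(x) = [-2.56693, 1.5527]
Step 3: Dot product.
a^T * proj(x) = -2*(-2.56693) + 4*1.5527 = 11.3447


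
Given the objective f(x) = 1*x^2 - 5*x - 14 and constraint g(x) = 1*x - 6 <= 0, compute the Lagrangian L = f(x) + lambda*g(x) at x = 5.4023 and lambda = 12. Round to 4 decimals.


Step 1: Evaluate f(x).
f(5.4023) = 1*5.4023^2 - 5*5.4023 - 14 = -11.8267
Step 2: Evaluate g(x).
g(5.4023) = 1*5.4023 - 6 = -0.5977
Step 3: Compute Lagrangian.
L = -11.8267 + 12*-0.5977 = -18.9991


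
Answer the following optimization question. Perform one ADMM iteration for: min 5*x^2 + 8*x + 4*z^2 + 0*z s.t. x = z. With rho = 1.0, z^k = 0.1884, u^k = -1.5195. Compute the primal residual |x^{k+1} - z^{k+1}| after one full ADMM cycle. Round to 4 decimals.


ADMM iteration with rho = 1.0, z^k = 0.1884, u^k = -1.5195
Step 1: x-update.
Minimize 5*x^2 + 8*x + (1.0/2)*(x - 0.1884 - 1.5195)^2
FOC: (2*5 + 1.0)*x = -8 + 1.0*(0.1884 + 1.5195)
x^{k+1} = -0.572
Step 2: z-update.
Minimize 4*z^2 + 0*z + (1.0/2)*(-0.572 - z - 1.5195)^2
FOC: (2*4 + 1.0)*z = 0 + 1.0*(-0.572 - 1.5195)
z^{k+1} = -0.2324
Step 3: u-update.
u^{k+1} = -1.5195 - 0.572 + 0.2324 = -1.8591
Step 4: Primal residual = |-0.572 + 0.2324| = 0.3396


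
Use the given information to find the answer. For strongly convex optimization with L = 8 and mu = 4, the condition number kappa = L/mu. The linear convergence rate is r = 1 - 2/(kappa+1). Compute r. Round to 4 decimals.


Step 1: Compute the condition number.
kappa = L/mu = 8/4 = 2.0
Step 2: Compute the convergence rate.
r = 1 - 2/(kappa + 1) = 1 - 2*mu/(L + mu) = (L - mu)/(L + mu) = 4/12 = 0.3333


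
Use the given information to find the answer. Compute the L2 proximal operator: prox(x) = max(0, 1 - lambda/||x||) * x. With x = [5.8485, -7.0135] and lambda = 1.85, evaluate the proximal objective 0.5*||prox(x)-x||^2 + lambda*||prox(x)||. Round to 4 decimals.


Step 1: Compute ||x||.
||x|| = 9.132
Step 2: Compute scaling factor.
scale = max(0, 1 - 1.85/9.132) = 0.7974
Step 3: prox(x) = [4.6637, -5.5927]
||prox(x)|| = 7.282
Step 4: Proximal objective.
0.5*||prox-x||^2 = 1.7113
lambda*||prox|| = 13.4717
Total = 15.183


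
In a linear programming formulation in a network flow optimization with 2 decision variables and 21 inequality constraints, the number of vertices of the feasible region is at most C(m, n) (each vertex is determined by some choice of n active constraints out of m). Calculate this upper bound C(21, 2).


Each vertex corresponds to some choice of n active constraints out of m, so the number of vertices is at most C(m, n) = m! / (n!(m-n)!).
m = 21, n = 2
Numerator: 21 * 20
Denominator: 2! = 2
C(21, 2) = 210


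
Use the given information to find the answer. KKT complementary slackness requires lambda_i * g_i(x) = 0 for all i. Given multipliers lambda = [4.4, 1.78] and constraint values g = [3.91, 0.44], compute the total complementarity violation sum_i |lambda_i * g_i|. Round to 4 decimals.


KKT complementary slackness check:
lambda_1 * g_1 = 4.4 * 3.91 = 17.204
lambda_2 * g_2 = 1.78 * 0.44 = 0.7832
Total violation = 17.204 + 0.7832 = 17.9872


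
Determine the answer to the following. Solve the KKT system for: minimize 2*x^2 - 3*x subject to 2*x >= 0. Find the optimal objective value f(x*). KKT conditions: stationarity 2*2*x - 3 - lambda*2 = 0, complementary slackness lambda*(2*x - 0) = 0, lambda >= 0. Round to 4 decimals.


Step 1: Try lambda = 0 (constraint inactive).
Stationarity: 2*2*x - 3 = 0
x* = 3/(2*2) = 0.75
Check constraint: 2*0.75 = 1.5 >= 0 -- satisfied.
Step 2: Compute optimal value.
f(x*) = 2*0.75^2 - 3*0.75 = -1.125


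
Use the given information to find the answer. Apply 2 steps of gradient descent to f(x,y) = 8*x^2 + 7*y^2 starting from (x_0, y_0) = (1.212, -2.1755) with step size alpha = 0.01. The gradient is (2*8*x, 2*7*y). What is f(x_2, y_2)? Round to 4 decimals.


Gradient descent on f(x,y) = 8*x^2 + 7*y^2.
Starting point: (1.212, -2.1755), alpha = 0.01
Step 1: grad_x = 2*8*1.212 = 19.392, grad_y = 2*7*-2.1755 = -30.457
  x_1 = 1.212 - 0.01*19.392 = 1.0181
  y_1 = -2.1755 - 0.01*-30.457 = -1.8709
Step 2: grad_x = 2*8*1.0181 = 16.2893, grad_y = 2*7*-1.8709 = -26.193
  x_2 = 1.0181 - 0.01*16.2893 = 0.8552
  y_2 = -1.8709 - 0.01*-26.193 = -1.609
f(0.8552, -1.609) = 8*0.8552^2 + 7*(-1.609)^2 = 23.9729


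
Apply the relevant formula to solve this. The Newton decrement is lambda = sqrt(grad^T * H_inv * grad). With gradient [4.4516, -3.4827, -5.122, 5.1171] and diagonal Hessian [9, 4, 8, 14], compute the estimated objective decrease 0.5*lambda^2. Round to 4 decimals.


Step 1: H is diagonal, so H^(-1) * g = [0.4946, -0.8707, -0.6403, 0.3655].
Step 2: g^T H^(-1) g = sum_i g_i^2 / H_ii
  = (4.4516)^2/9 + (-3.4827)^2/4 + (-5.122)^2/8 + (5.1171)^2/14
  = 2.2019 + 3.0323 + 3.2794 + 1.8703 = 10.3839
Step 3: Objective decrease = 0.5 * g^T H^(-1) g = 5.1919


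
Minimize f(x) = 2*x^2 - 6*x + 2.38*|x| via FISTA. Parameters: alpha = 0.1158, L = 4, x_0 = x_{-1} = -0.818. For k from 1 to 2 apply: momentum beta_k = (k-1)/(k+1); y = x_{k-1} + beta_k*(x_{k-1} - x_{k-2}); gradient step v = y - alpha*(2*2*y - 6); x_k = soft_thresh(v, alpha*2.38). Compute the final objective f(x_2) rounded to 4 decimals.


FISTA on f(x) = 2*x^2 - 6*x + 2.38*|x|
L = 4, alpha = 0.1158
Iteration 1: beta = 0.0, y = -0.818 + 0.0*(-0.818 + 0.818) = -0.818
  grad(y) = -9.272, v = y - alpha*grad = 0.2557
  prox(v) = soft_thresh(0.2557, 0.2756) = 0.0
Iteration 2: beta = 0.3333, y = 0.0 + 0.3333*(0.0 + 0.818) = 0.2727
  grad(y) = -4.9093, v = y - alpha*grad = 0.8412
  prox(v) = soft_thresh(0.8412, 0.2756) = 0.5656
f(x_2) = 2*0.5656^2 - 6*0.5656 + 2.38*|0.5656| = -1.4076


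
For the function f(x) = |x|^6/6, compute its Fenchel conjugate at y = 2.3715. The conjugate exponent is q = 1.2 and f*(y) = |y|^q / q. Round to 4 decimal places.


The conjugate exponent q satisfies 1/p + 1/q = 1.
p = 6, so q = 6/(6 - 1) = 1.2
|y|^q = 2.3715^1.2 = 2.8186
f*(2.3715) = 2.8186 / 1.2 = 2.3488


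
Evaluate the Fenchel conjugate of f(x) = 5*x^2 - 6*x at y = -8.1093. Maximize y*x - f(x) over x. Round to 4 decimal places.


f*(y) = sup_x {y*x - a*x^2 - b*x} = sup_x {(y-b)*x - a*x^2}
FOC: (y - b) - 2a*x = 0 => x* = (y - b)/(2a)
x* = (-8.1093 + 6)/(2*5) = -0.2109
f*(-8.1093) = (y-b)^2/(4a) = (-8.1093 + 6)^2/(4*5)
= 4.4491/20 = 0.2225


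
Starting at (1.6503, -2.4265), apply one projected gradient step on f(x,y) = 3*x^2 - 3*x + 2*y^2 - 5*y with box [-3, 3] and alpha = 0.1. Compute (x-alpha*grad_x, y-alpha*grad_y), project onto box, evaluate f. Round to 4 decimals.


Step 1: Compute gradient at (1.6503, -2.4265).
grad_x = 2*3*1.6503 - 3 = 6.9018
grad_y = 2*2*-2.4265 - 5 = -14.706
Step 2: Gradient step.
x_raw = 1.6503 - 0.1*6.9018 = 0.9601
y_raw = -2.4265 - 0.1*-14.706 = -0.9559
Step 3: Project onto [-3, 3].
x_proj = clip(0.9601) = 0.9601
y_proj = clip(-0.9559) = -0.9559
Step 4: Evaluate f.
f(0.9601, -0.9559) = 6.4921


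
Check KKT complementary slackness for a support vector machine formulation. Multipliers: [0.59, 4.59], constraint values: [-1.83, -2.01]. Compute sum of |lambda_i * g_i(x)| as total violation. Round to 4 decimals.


KKT complementary slackness check:
lambda_1 * g_1 = 0.59 * -1.83 = -1.0797
lambda_2 * g_2 = 4.59 * -2.01 = -9.2259
Total violation = 1.0797 + 9.2259 = 10.3056


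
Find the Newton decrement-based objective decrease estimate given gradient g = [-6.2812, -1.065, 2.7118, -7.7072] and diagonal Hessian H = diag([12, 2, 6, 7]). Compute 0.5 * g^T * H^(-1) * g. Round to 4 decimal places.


Step 1: H is diagonal, so H^(-1) * g = [-0.5234, -0.5325, 0.452, -1.101].
Step 2: g^T H^(-1) g = sum_i g_i^2 / H_ii
  = (-6.2812)^2/12 + (-1.065)^2/2 + (2.7118)^2/6 + (-7.7072)^2/7
  = 3.2878 + 0.5671 + 1.2256 + 8.4858 = 13.5664
Step 3: Objective decrease = 0.5 * g^T H^(-1) g = 6.7832


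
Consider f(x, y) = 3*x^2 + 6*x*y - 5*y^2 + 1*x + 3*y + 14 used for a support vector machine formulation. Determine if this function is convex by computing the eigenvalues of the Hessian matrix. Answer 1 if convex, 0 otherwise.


The Hessian of f(x,y) = 3*x^2 + 6*x*y - 5*y^2 + 1*x + 3*y + 14 is:
H = [[6, 6], [6, -10]]
Trace = 6 - 10 = -4
Determinant = 6*-10 - (6)^2 = -96
Discriminant = (-4)^2 - 4*-96 = 400.0
Eigenvalues: lambda_1 = -12.0, lambda_2 = 8.0
The function is not convex.

0


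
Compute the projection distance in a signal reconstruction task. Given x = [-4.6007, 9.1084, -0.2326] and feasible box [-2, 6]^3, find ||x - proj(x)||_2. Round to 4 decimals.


Project each component onto [-2, 6].
clip(-4.6007) = -2.0, clip(9.1084) = 6.0, clip(-0.2326) = -0.2326
Projection = [-2.0, 6.0, -0.2326]
Squared diffs: [6.7636, 9.6622, 0.0]
Distance = sqrt(16.4258) = 4.0529


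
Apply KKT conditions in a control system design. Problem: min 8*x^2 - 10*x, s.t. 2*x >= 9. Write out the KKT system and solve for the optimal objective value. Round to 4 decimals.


Step 1: Try lambda = 0 (constraint inactive).
x_unc = 10/(2*8) = 0.625
Check: 2*0.625 = 1.25 < 9 -- violated!
Step 2: Constraint must be active: 2*x = 9
x* = 9/2 = 4.5
lambda = (2*8*4.5 - 10)/2 = 31.0
Step 3: Compute optimal value.
f(x*) = 8*4.5^2 - 10*4.5 = 117.0


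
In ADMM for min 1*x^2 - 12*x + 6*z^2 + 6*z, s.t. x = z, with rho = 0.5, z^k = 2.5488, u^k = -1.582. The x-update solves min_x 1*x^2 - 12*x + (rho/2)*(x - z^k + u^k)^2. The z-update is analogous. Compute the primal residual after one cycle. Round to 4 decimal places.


ADMM iteration with rho = 0.5, z^k = 2.5488, u^k = -1.582
Step 1: x-update.
Minimize 1*x^2 - 12*x + (0.5/2)*(x - 2.5488 - 1.582)^2
FOC: (2*1 + 0.5)*x = 12 + 0.5*(2.5488 + 1.582)
x^{k+1} = 5.6262
Step 2: z-update.
Minimize 6*z^2 + 6*z + (0.5/2)*(5.6262 - z - 1.582)^2
FOC: (2*6 + 0.5)*z = -6 + 0.5*(5.6262 - 1.582)
z^{k+1} = -0.3182
Step 3: u-update.
u^{k+1} = -1.582 + 5.6262 + 0.3182 = 4.3624
Step 4: Primal residual = |5.6262 + 0.3182| = 5.9444


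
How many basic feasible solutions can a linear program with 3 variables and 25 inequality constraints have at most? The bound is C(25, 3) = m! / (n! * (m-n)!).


Each vertex corresponds to some choice of n active constraints out of m, so the number of vertices is at most C(m, n) = m! / (n!(m-n)!).
m = 25, n = 3
Numerator: 25 * 24 * 23
Denominator: 3! = 6
C(25, 3) = 2300


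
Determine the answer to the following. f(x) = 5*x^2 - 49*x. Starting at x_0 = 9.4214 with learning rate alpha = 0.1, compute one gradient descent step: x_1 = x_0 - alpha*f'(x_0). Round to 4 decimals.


We compute the gradient at x_0 and apply the update.
f'(x) = 10*x - 49
f'(9.4214) = 10*9.4214 - 49 = 45.214
x_1 = 9.4214 - 0.1*45.214 = 4.9


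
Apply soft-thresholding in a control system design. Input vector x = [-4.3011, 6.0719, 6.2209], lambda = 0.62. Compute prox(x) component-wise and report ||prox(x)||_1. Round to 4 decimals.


Soft-thresholding with lambda = 0.62:
prox(-4.3011) = sign(-4.3011)*max(|-4.3011| - 0.62, 0) = -3.6811
prox(6.0719) = sign(6.0719)*max(|6.0719| - 0.62, 0) = 5.4519
prox(6.2209) = sign(6.2209)*max(|6.2209| - 0.62, 0) = 5.6009
prox(x) = [-3.6811, 5.4519, 5.6009]
||prox(x)||_1 = 3.6811 + 5.4519 + 5.6009 = 14.7339


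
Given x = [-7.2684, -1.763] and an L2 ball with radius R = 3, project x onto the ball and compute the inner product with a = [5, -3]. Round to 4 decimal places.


Step 1: Compute ||x|| (intermediates to 6 decimals).
||x|| = sqrt((-7.2684)^2 + (-1.763)^2) = 7.479158
Step 2: Project.
Since ||x|| > R, scale = R/||x|| = 3/7.479158 = 0.401115, proj(x) = scale * x
proj(x) = [-2.915464, -0.707166]
Step 3: Dot product.
a^T * proj(x) = 5*(-2.915464) - 3*(-0.707166) = -12.4558


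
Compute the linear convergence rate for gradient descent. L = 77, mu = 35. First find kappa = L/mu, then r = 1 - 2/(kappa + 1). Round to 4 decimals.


Step 1: Compute the condition number.
kappa = L/mu = 77/35 = 2.2
Step 2: Compute the convergence rate.
r = 1 - 2/(kappa + 1) = 1 - 2*mu/(L + mu) = (L - mu)/(L + mu) = 42/112 = 0.375


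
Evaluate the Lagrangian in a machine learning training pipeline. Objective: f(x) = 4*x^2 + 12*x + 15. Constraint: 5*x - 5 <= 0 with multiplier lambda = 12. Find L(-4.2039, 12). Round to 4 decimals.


Step 1: Evaluate f(x).
f(-4.2039) = 4*(-4.2039)^2 + 12*(-4.2039) + 15 = 35.2443
Step 2: Evaluate g(x).
g(-4.2039) = 5*-4.2039 - 5 = -26.0195
Step 3: Compute Lagrangian.
L = 35.2443 + 12*-26.0195 = -276.9897


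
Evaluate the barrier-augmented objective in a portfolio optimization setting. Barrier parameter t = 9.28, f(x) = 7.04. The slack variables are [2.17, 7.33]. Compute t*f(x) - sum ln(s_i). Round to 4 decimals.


Step 1: Compute log-barrier.
ln values: [0.7747, 1.992]
phi = -(0.7747 + 1.992) = -2.7667
Step 2: Compute augmented objective.
t*f(x) = 9.28*7.04 = 65.3312
Total = 65.3312 - 2.7667 = 62.5645


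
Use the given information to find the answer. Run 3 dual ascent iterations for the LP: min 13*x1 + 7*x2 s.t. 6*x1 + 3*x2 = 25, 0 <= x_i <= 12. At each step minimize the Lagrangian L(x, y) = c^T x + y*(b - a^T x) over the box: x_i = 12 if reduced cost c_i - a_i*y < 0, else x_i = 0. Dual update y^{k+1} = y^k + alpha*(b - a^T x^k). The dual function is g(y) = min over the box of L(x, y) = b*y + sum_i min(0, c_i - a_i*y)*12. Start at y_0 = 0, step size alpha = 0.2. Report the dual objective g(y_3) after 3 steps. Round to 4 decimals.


Dual ascent for LP: min 13*x1 + 7*x2, 6*x1 + 3*x2 = 25, 0 <= x_i <= 12
Step 1: y^k = 0.0, reduced costs: (13.0, 7.0)
  x^k = (0.0, 0.0), subgradient = b - a^T x = 25.0
  y^{k+1} = 0.0 + 0.2*25.0 = 5.0
Step 2: y^k = 5.0, reduced costs: (-17.0, -8.0)
  x^k = (12.0, 12.0), subgradient = b - a^T x = -83.0
  y^{k+1} = 5.0 + 0.2*-83.0 = -11.6
Step 3: y^k = -11.6, reduced costs: (82.6, 41.8)
  x^k = (0.0, 0.0), subgradient = b - a^T x = 25.0
  y^{k+1} = -11.6 + 0.2*25.0 = -6.6
Dual objective at y_3 = -6.6: reduced costs (52.6, 26.8), box minimizer x = (0.0, 0.0)
g(y_3) = b*y + (c1 - a1*y)*x1 + (c2 - a2*y)*x2 = 25*(-6.6) + 52.6*0.0 + 26.8*0.0 = -165.0 + 0.0 + 0.0 = -165.0


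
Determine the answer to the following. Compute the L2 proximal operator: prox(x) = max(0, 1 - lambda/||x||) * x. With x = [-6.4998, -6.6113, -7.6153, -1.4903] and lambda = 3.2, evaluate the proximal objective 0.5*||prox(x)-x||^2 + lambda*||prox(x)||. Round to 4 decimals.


Step 1: Compute ||x||.
||x|| = 12.0901
Step 2: Compute scaling factor.
scale = max(0, 1 - 3.2/12.0901) = 0.7353
Step 3: prox(x) = [-4.7794, -4.8614, -5.5997, -1.0958]
||prox(x)|| = 8.8901
Step 4: Proximal objective.
0.5*||prox-x||^2 = 5.12
lambda*||prox|| = 28.4483
Total = 33.5683
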